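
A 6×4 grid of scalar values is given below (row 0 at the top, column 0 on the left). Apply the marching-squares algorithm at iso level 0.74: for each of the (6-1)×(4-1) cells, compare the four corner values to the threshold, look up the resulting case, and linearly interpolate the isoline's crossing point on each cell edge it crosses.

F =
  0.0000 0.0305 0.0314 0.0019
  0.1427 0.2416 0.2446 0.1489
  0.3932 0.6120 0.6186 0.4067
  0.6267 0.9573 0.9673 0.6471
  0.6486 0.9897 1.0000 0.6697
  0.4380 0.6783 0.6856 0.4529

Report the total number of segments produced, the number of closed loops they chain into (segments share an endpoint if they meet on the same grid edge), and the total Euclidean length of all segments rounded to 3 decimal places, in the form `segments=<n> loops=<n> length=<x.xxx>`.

cell (2,0): code 0100 → (2.371,1.000)–(3.000,0.343)
cell (2,1): code 1100 → (2.348,2.000)–(2.371,1.000)
cell (2,2): code 1000 → (3.000,2.710)–(2.348,2.000)
cell (3,0): code 0110 → (3.000,0.343)–(4.000,0.268)
cell (3,2): code 1001 → (4.000,2.787)–(3.000,2.710)
cell (4,0): code 0010 → (4.000,0.268)–(4.802,1.000)
cell (4,1): code 0011 → (4.802,1.000)–(4.827,2.000)
cell (4,2): code 0001 → (4.827,2.000)–(4.000,2.787)
total: 8 segments, chained into 1 closed loop(s), length Σ = 8.107545

segments=8 loops=1 length=8.108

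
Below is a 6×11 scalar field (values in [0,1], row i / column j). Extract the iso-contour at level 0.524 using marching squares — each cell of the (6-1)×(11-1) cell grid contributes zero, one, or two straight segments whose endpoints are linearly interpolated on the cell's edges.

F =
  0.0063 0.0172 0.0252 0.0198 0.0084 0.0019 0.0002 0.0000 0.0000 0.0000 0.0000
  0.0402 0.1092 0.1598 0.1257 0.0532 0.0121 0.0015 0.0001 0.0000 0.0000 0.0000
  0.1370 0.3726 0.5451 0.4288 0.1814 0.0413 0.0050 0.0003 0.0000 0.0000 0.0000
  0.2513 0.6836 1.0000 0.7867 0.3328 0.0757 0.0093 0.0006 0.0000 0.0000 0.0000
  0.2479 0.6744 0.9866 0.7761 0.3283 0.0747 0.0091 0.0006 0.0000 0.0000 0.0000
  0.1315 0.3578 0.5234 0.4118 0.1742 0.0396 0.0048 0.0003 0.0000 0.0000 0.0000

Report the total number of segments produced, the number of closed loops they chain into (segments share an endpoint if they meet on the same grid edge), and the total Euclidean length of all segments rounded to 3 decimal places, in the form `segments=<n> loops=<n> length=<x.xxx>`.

cell (1,1): code 0100 → (1.945,2.000)–(2.000,1.878)
cell (1,2): code 1000 → (2.000,2.181)–(1.945,2.000)
cell (2,0): code 0100 → (2.487,1.000)–(3.000,0.631)
cell (2,1): code 1110 → (2.000,1.878)–(2.487,1.000)
cell (2,2): code 1101 → (2.266,3.000)–(2.000,2.181)
cell (2,3): code 1000 → (3.000,3.579)–(2.266,3.000)
cell (3,0): code 0110 → (3.000,0.631)–(4.000,0.647)
cell (3,3): code 1001 → (4.000,3.563)–(3.000,3.579)
cell (4,0): code 0010 → (4.000,0.647)–(4.475,1.000)
cell (4,1): code 0011 → (4.475,1.000)–(4.999,2.000)
cell (4,2): code 0011 → (4.999,2.000)–(4.692,3.000)
cell (4,3): code 0001 → (4.692,3.000)–(4.000,3.563)
total: 12 segments, chained into 1 closed loop(s), length Σ = 9.413568

segments=12 loops=1 length=9.414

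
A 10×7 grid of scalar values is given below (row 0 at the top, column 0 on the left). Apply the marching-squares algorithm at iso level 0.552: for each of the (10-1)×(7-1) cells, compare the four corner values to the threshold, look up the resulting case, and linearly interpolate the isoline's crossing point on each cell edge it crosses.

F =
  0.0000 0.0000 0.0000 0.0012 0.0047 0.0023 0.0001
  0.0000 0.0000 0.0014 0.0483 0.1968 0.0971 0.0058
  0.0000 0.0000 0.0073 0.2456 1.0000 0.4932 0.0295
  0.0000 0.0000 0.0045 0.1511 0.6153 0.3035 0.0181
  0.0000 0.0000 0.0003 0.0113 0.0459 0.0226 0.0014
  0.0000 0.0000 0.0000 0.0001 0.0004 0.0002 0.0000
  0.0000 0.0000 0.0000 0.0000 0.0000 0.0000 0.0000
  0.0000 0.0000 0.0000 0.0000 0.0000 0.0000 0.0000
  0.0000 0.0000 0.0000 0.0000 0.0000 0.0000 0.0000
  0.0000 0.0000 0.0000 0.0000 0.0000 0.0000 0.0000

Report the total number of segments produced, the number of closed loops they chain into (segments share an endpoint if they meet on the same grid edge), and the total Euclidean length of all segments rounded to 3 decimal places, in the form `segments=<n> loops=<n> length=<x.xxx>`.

segments=6 loops=1 length=4.577

cell (1,3): code 0100 → (1.442,4.000)–(2.000,3.406)
cell (1,4): code 1000 → (2.000,4.884)–(1.442,4.000)
cell (2,3): code 0110 → (2.000,3.406)–(3.000,3.864)
cell (2,4): code 1001 → (3.000,4.203)–(2.000,4.884)
cell (3,3): code 0010 → (3.000,3.864)–(3.111,4.000)
cell (3,4): code 0001 → (3.111,4.000)–(3.000,4.203)
total: 6 segments, chained into 1 closed loop(s), length Σ = 4.576869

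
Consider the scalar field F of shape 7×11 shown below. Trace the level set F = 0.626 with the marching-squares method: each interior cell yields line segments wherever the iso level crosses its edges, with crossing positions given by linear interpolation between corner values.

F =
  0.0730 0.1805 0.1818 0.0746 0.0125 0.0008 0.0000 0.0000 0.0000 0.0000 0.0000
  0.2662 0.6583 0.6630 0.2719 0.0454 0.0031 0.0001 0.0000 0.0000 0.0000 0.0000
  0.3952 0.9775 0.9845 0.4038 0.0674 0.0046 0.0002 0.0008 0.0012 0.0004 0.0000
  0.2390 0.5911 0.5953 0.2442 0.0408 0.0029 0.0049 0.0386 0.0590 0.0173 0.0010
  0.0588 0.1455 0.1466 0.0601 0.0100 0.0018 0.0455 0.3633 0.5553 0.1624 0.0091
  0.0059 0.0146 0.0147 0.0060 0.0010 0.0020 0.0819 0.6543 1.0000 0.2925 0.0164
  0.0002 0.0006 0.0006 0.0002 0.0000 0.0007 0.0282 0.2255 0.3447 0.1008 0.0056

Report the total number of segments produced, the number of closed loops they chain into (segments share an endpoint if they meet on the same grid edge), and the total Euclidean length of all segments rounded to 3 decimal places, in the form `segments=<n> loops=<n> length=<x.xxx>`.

cell (0,0): code 0100 → (0.932,1.000)–(1.000,0.918)
cell (0,1): code 1100 → (0.923,2.000)–(0.932,1.000)
cell (0,2): code 1000 → (1.000,2.095)–(0.923,2.000)
cell (1,0): code 0110 → (1.000,0.918)–(2.000,0.396)
cell (1,2): code 1001 → (2.000,2.617)–(1.000,2.095)
cell (2,0): code 0010 → (2.000,0.396)–(2.910,1.000)
cell (2,1): code 0011 → (2.910,1.000)–(2.921,2.000)
cell (2,2): code 0001 → (2.921,2.000)–(2.000,2.617)
cell (4,6): code 0100 → (4.903,7.000)–(5.000,6.951)
cell (4,7): code 1100 → (4.159,8.000)–(4.903,7.000)
cell (4,8): code 1000 → (5.000,8.529)–(4.159,8.000)
cell (5,6): code 0010 → (5.000,6.951)–(5.066,7.000)
cell (5,7): code 0011 → (5.066,7.000)–(5.571,8.000)
cell (5,8): code 0001 → (5.571,8.000)–(5.000,8.529)
total: 14 segments, chained into 2 closed loop(s), length Σ = 11.014563

segments=14 loops=2 length=11.015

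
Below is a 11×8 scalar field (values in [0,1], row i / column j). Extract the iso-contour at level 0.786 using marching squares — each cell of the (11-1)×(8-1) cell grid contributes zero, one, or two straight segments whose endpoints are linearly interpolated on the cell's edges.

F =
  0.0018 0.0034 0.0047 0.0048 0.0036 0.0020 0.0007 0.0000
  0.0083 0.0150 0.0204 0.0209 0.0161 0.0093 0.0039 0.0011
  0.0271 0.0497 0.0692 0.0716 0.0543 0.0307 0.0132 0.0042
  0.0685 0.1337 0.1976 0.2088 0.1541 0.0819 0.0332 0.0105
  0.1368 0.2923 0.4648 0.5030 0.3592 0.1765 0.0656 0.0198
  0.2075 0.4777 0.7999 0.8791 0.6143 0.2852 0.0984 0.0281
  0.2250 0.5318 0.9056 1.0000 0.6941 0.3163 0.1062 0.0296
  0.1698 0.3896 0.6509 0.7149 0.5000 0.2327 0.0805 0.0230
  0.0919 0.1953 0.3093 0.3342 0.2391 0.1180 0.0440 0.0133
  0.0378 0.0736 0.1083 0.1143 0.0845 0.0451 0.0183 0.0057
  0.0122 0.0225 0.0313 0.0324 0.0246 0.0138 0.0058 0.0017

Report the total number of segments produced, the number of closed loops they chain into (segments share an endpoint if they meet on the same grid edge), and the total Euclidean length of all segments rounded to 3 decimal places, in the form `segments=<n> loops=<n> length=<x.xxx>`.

cell (4,1): code 0100 → (4.959,2.000)–(5.000,1.957)
cell (4,2): code 1100 → (4.752,3.000)–(4.959,2.000)
cell (4,3): code 1000 → (5.000,3.352)–(4.752,3.000)
cell (5,1): code 0110 → (5.000,1.957)–(6.000,1.680)
cell (5,3): code 1001 → (6.000,3.700)–(5.000,3.352)
cell (6,1): code 0010 → (6.000,1.680)–(6.470,2.000)
cell (6,2): code 0011 → (6.470,2.000)–(6.751,3.000)
cell (6,3): code 0001 → (6.751,3.000)–(6.000,3.700)
total: 8 segments, chained into 1 closed loop(s), length Σ = 6.240302

segments=8 loops=1 length=6.240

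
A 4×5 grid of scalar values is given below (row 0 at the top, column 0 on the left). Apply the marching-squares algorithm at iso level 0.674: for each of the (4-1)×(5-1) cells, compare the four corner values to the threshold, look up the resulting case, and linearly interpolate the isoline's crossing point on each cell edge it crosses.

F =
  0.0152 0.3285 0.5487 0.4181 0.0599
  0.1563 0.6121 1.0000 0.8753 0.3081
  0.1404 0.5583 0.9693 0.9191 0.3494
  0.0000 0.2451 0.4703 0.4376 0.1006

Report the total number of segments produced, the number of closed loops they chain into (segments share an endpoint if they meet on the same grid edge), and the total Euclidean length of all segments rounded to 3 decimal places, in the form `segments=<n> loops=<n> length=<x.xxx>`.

cell (0,1): code 0100 → (0.278,2.000)–(1.000,1.160)
cell (0,2): code 1100 → (0.560,3.000)–(0.278,2.000)
cell (0,3): code 1000 → (1.000,3.355)–(0.560,3.000)
cell (1,1): code 0110 → (1.000,1.160)–(2.000,1.282)
cell (1,3): code 1001 → (2.000,3.430)–(1.000,3.355)
cell (2,1): code 0010 → (2.000,1.282)–(2.592,2.000)
cell (2,2): code 0011 → (2.592,2.000)–(2.509,3.000)
cell (2,3): code 0001 → (2.509,3.000)–(2.000,3.430)
total: 8 segments, chained into 1 closed loop(s), length Σ = 7.323713

segments=8 loops=1 length=7.324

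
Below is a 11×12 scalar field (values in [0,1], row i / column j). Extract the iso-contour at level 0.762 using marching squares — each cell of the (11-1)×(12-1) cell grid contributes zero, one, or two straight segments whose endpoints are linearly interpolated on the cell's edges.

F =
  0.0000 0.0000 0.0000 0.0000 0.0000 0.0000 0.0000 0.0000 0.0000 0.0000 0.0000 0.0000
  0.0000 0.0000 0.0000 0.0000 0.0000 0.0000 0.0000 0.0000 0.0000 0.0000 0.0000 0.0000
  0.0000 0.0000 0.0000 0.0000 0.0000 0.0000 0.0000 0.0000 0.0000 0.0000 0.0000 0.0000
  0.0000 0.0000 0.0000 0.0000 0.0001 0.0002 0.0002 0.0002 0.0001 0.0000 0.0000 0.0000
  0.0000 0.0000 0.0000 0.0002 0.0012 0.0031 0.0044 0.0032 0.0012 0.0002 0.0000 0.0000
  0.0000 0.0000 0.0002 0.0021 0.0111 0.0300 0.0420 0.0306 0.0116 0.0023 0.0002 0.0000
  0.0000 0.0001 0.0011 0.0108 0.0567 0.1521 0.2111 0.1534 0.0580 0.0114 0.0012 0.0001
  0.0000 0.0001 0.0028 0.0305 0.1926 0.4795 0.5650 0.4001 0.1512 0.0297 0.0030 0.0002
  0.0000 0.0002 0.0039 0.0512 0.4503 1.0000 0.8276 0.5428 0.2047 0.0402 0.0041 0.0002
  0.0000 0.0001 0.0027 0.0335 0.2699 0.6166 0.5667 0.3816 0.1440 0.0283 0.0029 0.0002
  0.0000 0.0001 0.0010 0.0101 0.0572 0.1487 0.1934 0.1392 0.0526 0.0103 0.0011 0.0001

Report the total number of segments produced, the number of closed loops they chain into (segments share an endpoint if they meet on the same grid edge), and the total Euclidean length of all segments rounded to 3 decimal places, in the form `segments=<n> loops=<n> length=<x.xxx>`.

cell (7,4): code 0100 → (7.543,5.000)–(8.000,4.567)
cell (7,5): code 1100 → (7.750,6.000)–(7.543,5.000)
cell (7,6): code 1000 → (8.000,6.230)–(7.750,6.000)
cell (8,4): code 0010 → (8.000,4.567)–(8.621,5.000)
cell (8,5): code 0011 → (8.621,5.000)–(8.251,6.000)
cell (8,6): code 0001 → (8.251,6.000)–(8.000,6.230)
total: 6 segments, chained into 1 closed loop(s), length Σ = 4.154646

segments=6 loops=1 length=4.155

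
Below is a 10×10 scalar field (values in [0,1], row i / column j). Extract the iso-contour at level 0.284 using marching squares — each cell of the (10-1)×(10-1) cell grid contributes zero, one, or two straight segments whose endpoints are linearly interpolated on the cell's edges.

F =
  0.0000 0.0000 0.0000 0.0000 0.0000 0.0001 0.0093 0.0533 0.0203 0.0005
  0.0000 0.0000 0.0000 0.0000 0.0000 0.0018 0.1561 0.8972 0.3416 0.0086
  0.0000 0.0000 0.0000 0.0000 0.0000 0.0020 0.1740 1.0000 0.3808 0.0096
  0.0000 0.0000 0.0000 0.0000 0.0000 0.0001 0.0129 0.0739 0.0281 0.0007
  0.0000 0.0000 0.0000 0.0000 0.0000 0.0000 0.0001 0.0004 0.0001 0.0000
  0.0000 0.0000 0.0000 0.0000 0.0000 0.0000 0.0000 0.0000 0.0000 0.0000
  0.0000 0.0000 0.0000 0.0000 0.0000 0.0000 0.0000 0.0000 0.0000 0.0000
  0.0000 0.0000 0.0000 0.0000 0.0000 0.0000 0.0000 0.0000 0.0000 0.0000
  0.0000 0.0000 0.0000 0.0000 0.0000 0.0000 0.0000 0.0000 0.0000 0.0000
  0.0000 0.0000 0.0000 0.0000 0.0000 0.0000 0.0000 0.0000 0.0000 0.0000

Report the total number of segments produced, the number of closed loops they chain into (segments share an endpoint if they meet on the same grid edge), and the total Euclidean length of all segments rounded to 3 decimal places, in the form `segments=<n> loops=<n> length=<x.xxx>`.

segments=8 loops=1 length=7.152

cell (0,6): code 0100 → (0.273,7.000)–(1.000,6.173)
cell (0,7): code 1100 → (0.821,8.000)–(0.273,7.000)
cell (0,8): code 1000 → (1.000,8.173)–(0.821,8.000)
cell (1,6): code 0110 → (1.000,6.173)–(2.000,6.133)
cell (1,8): code 1001 → (2.000,8.261)–(1.000,8.173)
cell (2,6): code 0010 → (2.000,6.133)–(2.773,7.000)
cell (2,7): code 0011 → (2.773,7.000)–(2.274,8.000)
cell (2,8): code 0001 → (2.274,8.000)–(2.000,8.261)
total: 8 segments, chained into 1 closed loop(s), length Σ = 7.152474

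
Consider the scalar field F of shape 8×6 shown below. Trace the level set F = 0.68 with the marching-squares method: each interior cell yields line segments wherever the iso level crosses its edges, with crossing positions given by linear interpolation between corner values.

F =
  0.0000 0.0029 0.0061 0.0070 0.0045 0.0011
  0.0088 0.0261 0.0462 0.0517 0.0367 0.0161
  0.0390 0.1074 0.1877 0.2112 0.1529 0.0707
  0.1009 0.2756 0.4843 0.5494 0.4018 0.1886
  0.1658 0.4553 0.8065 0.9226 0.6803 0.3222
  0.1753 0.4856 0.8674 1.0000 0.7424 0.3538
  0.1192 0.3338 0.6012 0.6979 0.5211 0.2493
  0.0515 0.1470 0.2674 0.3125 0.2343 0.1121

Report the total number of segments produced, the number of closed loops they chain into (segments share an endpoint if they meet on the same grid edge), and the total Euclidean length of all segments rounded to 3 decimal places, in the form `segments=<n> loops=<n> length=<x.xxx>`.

segments=12 loops=1 length=8.282

cell (3,1): code 0100 → (3.607,2.000)–(4.000,1.640)
cell (3,2): code 1100 → (3.350,3.000)–(3.607,2.000)
cell (3,3): code 1100 → (3.999,4.000)–(3.350,3.000)
cell (3,4): code 1000 → (4.000,4.001)–(3.999,4.000)
cell (4,1): code 0110 → (4.000,1.640)–(5.000,1.509)
cell (4,4): code 1001 → (5.000,4.161)–(4.000,4.001)
cell (5,1): code 0010 → (5.000,1.509)–(5.704,2.000)
cell (5,2): code 0111 → (5.704,2.000)–(6.000,2.815)
cell (5,3): code 1011 → (6.000,3.101)–(5.282,4.000)
cell (5,4): code 0001 → (5.282,4.000)–(5.000,4.161)
cell (6,2): code 0010 → (6.000,2.815)–(6.046,3.000)
cell (6,3): code 0001 → (6.046,3.000)–(6.000,3.101)
total: 12 segments, chained into 1 closed loop(s), length Σ = 8.282358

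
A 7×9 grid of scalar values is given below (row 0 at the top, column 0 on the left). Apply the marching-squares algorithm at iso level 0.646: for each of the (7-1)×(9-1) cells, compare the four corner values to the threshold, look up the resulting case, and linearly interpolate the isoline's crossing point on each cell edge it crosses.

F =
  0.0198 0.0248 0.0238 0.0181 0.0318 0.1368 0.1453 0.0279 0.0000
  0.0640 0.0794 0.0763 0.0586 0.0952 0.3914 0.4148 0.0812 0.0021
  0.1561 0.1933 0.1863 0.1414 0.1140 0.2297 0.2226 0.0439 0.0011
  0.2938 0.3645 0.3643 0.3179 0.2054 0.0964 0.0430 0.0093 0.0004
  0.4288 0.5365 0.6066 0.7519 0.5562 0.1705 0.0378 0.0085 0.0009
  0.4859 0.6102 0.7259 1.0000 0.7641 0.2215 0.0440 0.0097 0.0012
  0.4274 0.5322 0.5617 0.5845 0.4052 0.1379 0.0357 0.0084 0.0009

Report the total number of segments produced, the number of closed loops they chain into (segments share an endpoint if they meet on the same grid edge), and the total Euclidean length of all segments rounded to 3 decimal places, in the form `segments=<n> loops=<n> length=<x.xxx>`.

cell (3,2): code 0100 → (3.756,3.000)–(4.000,2.271)
cell (3,3): code 1000 → (4.000,3.541)–(3.756,3.000)
cell (4,1): code 0100 → (4.330,2.000)–(5.000,1.309)
cell (4,2): code 1110 → (4.000,2.271)–(4.330,2.000)
cell (4,3): code 1101 → (4.432,4.000)–(4.000,3.541)
cell (4,4): code 1000 → (5.000,4.218)–(4.432,4.000)
cell (5,1): code 0010 → (5.000,1.309)–(5.487,2.000)
cell (5,2): code 0011 → (5.487,2.000)–(5.852,3.000)
cell (5,3): code 0011 → (5.852,3.000)–(5.329,4.000)
cell (5,4): code 0001 → (5.329,4.000)–(5.000,4.218)
total: 10 segments, chained into 1 closed loop(s), length Σ = 7.422502

segments=10 loops=1 length=7.423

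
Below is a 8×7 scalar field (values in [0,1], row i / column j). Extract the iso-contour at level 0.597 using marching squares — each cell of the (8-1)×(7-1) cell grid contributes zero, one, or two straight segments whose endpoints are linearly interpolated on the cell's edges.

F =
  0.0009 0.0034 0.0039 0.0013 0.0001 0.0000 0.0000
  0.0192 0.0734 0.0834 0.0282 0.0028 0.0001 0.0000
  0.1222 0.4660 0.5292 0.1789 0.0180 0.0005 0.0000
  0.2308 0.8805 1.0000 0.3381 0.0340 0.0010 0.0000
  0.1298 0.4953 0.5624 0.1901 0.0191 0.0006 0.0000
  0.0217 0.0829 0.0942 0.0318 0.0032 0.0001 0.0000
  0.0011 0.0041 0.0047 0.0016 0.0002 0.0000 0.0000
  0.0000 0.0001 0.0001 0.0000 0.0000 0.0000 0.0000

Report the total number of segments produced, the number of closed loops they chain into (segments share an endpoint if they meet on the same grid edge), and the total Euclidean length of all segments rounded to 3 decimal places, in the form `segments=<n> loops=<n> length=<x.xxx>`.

segments=6 loops=1 length=5.853

cell (2,0): code 0100 → (2.316,1.000)–(3.000,0.564)
cell (2,1): code 1100 → (2.144,2.000)–(2.316,1.000)
cell (2,2): code 1000 → (3.000,2.609)–(2.144,2.000)
cell (3,0): code 0010 → (3.000,0.564)–(3.736,1.000)
cell (3,1): code 0011 → (3.736,1.000)–(3.921,2.000)
cell (3,2): code 0001 → (3.921,2.000)–(3.000,2.609)
total: 6 segments, chained into 1 closed loop(s), length Σ = 5.852999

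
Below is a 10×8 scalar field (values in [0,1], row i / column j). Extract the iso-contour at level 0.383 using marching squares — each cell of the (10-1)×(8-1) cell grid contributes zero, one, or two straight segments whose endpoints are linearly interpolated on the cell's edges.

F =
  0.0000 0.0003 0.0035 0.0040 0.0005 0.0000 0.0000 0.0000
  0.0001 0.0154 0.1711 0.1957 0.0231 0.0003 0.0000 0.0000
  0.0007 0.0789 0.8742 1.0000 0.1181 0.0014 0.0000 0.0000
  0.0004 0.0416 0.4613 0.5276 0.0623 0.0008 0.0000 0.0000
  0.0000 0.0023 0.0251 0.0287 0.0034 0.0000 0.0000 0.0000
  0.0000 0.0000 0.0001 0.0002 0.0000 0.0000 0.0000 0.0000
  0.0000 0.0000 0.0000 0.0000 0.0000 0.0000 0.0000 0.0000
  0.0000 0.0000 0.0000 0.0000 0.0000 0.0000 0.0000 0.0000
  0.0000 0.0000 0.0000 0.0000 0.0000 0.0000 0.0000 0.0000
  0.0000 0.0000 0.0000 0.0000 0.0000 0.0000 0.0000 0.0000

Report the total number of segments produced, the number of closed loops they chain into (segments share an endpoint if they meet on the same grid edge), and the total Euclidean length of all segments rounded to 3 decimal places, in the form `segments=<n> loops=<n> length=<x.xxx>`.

cell (1,1): code 0100 → (1.301,2.000)–(2.000,1.382)
cell (1,2): code 1100 → (1.233,3.000)–(1.301,2.000)
cell (1,3): code 1000 → (2.000,3.700)–(1.233,3.000)
cell (2,1): code 0110 → (2.000,1.382)–(3.000,1.813)
cell (2,3): code 1001 → (3.000,3.311)–(2.000,3.700)
cell (3,1): code 0010 → (3.000,1.813)–(3.180,2.000)
cell (3,2): code 0011 → (3.180,2.000)–(3.290,3.000)
cell (3,3): code 0001 → (3.290,3.000)–(3.000,3.311)
total: 8 segments, chained into 1 closed loop(s), length Σ = 6.824893

segments=8 loops=1 length=6.825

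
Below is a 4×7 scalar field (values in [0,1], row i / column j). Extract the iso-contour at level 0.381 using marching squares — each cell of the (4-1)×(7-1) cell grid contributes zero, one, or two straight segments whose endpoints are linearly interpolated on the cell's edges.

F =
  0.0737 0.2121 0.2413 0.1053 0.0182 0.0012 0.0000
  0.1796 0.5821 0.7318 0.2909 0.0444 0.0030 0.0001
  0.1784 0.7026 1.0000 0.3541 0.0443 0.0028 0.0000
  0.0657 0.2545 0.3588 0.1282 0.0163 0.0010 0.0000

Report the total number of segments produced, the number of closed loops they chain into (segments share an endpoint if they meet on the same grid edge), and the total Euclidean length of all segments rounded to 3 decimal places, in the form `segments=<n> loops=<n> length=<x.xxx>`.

segments=8 loops=1 length=8.177

cell (0,0): code 0100 → (0.456,1.000)–(1.000,0.500)
cell (0,1): code 1100 → (0.285,2.000)–(0.456,1.000)
cell (0,2): code 1000 → (1.000,2.796)–(0.285,2.000)
cell (1,0): code 0110 → (1.000,0.500)–(2.000,0.386)
cell (1,2): code 1001 → (2.000,2.958)–(1.000,2.796)
cell (2,0): code 0010 → (2.000,0.386)–(2.718,1.000)
cell (2,1): code 0011 → (2.718,1.000)–(2.965,2.000)
cell (2,2): code 0001 → (2.965,2.000)–(2.000,2.958)
total: 8 segments, chained into 1 closed loop(s), length Σ = 8.177031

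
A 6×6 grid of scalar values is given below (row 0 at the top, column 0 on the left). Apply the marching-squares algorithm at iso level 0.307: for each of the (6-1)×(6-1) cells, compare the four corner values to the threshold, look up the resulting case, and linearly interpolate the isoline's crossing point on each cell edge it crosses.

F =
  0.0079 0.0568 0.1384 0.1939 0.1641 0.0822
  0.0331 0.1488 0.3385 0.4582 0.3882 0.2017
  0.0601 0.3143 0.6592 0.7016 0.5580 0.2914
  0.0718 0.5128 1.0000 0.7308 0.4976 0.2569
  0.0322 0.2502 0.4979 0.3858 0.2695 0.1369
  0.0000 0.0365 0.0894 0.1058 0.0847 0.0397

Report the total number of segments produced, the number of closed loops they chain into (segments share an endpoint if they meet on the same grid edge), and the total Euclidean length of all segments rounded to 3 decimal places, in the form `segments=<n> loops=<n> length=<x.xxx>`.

segments=16 loops=1 length=12.837

cell (0,1): code 0100 → (0.843,2.000)–(1.000,1.834)
cell (0,2): code 1100 → (0.428,3.000)–(0.843,2.000)
cell (0,3): code 1100 → (0.638,4.000)–(0.428,3.000)
cell (0,4): code 1000 → (1.000,4.435)–(0.638,4.000)
cell (1,0): code 0100 → (1.956,1.000)–(2.000,0.971)
cell (1,1): code 1110 → (1.000,1.834)–(1.956,1.000)
cell (1,4): code 1001 → (2.000,4.941)–(1.000,4.435)
cell (2,0): code 0110 → (2.000,0.971)–(3.000,0.533)
cell (2,4): code 1001 → (3.000,4.792)–(2.000,4.941)
cell (3,0): code 0010 → (3.000,0.533)–(3.784,1.000)
cell (3,1): code 0111 → (3.784,1.000)–(4.000,1.229)
cell (3,3): code 1011 → (4.000,3.678)–(3.836,4.000)
cell (3,4): code 0001 → (3.836,4.000)–(3.000,4.792)
cell (4,1): code 0010 → (4.000,1.229)–(4.467,2.000)
cell (4,2): code 0011 → (4.467,2.000)–(4.281,3.000)
cell (4,3): code 0001 → (4.281,3.000)–(4.000,3.678)
total: 16 segments, chained into 1 closed loop(s), length Σ = 12.836947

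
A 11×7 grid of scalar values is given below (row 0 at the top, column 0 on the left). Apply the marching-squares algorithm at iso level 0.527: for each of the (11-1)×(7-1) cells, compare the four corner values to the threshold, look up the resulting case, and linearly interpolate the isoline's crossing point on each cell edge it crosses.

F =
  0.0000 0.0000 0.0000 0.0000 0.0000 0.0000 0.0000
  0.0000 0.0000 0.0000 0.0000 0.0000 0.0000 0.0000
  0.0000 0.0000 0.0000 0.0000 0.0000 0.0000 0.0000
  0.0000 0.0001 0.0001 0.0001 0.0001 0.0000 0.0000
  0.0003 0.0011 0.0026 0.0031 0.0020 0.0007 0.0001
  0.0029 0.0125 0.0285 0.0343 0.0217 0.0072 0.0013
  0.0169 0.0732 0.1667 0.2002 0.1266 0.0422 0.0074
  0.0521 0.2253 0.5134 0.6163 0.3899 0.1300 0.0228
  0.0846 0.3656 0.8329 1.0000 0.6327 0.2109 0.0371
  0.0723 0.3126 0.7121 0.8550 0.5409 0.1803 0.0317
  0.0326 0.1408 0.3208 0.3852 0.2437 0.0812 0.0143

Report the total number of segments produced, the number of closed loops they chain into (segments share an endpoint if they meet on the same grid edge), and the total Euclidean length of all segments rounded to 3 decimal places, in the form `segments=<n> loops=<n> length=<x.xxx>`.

cell (6,2): code 0100 → (6.785,3.000)–(7.000,2.132)
cell (6,3): code 1000 → (7.000,3.394)–(6.785,3.000)
cell (7,1): code 0100 → (7.043,2.000)–(8.000,1.345)
cell (7,2): code 1110 → (7.000,2.132)–(7.043,2.000)
cell (7,3): code 1101 → (7.565,4.000)–(7.000,3.394)
cell (7,4): code 1000 → (8.000,4.251)–(7.565,4.000)
cell (8,1): code 0110 → (8.000,1.345)–(9.000,1.537)
cell (8,4): code 1001 → (9.000,4.039)–(8.000,4.251)
cell (9,1): code 0010 → (9.000,1.537)–(9.473,2.000)
cell (9,2): code 0011 → (9.473,2.000)–(9.698,3.000)
cell (9,3): code 0011 → (9.698,3.000)–(9.047,4.000)
cell (9,4): code 0001 → (9.047,4.000)–(9.000,4.039)
total: 12 segments, chained into 1 closed loop(s), length Σ = 8.953583

segments=12 loops=1 length=8.954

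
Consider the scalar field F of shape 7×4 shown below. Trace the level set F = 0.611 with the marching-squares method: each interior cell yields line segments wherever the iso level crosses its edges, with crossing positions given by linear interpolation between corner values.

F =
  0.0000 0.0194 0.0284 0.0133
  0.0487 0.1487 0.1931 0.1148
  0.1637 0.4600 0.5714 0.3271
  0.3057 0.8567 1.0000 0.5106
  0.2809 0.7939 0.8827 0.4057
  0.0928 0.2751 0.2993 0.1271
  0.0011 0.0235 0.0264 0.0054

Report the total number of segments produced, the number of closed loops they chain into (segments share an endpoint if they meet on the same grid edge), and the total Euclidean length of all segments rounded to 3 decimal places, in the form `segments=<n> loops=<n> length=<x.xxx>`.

segments=8 loops=1 length=7.283

cell (2,0): code 0100 → (2.381,1.000)–(3.000,0.554)
cell (2,1): code 1100 → (2.092,2.000)–(2.381,1.000)
cell (2,2): code 1000 → (3.000,2.795)–(2.092,2.000)
cell (3,0): code 0110 → (3.000,0.554)–(4.000,0.643)
cell (3,2): code 1001 → (4.000,2.570)–(3.000,2.795)
cell (4,0): code 0010 → (4.000,0.643)–(4.353,1.000)
cell (4,1): code 0011 → (4.353,1.000)–(4.466,2.000)
cell (4,2): code 0001 → (4.466,2.000)–(4.000,2.570)
total: 8 segments, chained into 1 closed loop(s), length Σ = 7.282936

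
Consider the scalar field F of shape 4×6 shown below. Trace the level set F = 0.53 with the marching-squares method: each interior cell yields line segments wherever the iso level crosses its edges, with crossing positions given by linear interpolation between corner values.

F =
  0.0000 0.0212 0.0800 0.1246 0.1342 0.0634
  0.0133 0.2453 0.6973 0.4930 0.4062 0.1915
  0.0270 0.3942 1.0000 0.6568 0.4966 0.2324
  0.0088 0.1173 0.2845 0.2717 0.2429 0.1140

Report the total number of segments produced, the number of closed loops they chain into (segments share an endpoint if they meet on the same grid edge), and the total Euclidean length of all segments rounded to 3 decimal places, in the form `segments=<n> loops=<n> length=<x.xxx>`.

segments=8 loops=1 length=6.723

cell (0,1): code 0100 → (0.729,2.000)–(1.000,1.630)
cell (0,2): code 1000 → (1.000,2.819)–(0.729,2.000)
cell (1,1): code 0110 → (1.000,1.630)–(2.000,1.224)
cell (1,2): code 1101 → (1.226,3.000)–(1.000,2.819)
cell (1,3): code 1000 → (2.000,3.792)–(1.226,3.000)
cell (2,1): code 0010 → (2.000,1.224)–(2.657,2.000)
cell (2,2): code 0011 → (2.657,2.000)–(2.329,3.000)
cell (2,3): code 0001 → (2.329,3.000)–(2.000,3.792)
total: 8 segments, chained into 1 closed loop(s), length Σ = 6.723278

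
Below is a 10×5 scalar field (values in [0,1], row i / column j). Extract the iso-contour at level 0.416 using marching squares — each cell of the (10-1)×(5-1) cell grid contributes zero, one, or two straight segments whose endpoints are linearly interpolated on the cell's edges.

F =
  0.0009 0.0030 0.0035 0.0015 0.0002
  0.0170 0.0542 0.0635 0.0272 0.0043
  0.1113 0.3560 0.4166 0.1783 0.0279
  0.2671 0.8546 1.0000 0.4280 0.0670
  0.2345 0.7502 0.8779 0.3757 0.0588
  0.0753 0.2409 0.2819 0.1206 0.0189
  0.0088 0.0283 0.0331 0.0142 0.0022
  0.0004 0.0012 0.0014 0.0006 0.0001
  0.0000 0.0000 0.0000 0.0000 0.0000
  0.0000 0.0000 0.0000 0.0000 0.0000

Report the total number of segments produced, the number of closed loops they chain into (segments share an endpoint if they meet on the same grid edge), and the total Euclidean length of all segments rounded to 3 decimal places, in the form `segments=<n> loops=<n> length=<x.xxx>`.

cell (1,1): code 0100 → (1.998,2.000)–(2.000,1.990)
cell (1,2): code 1000 → (2.000,2.003)–(1.998,2.000)
cell (2,0): code 0100 → (2.120,1.000)–(3.000,0.253)
cell (2,1): code 1110 → (2.000,1.990)–(2.120,1.000)
cell (2,2): code 1101 → (2.952,3.000)–(2.000,2.003)
cell (2,3): code 1000 → (3.000,3.033)–(2.952,3.000)
cell (3,0): code 0110 → (3.000,0.253)–(4.000,0.352)
cell (3,2): code 1011 → (4.000,2.920)–(3.229,3.000)
cell (3,3): code 0001 → (3.229,3.000)–(3.000,3.033)
cell (4,0): code 0010 → (4.000,0.352)–(4.656,1.000)
cell (4,1): code 0011 → (4.656,1.000)–(4.775,2.000)
cell (4,2): code 0001 → (4.775,2.000)–(4.000,2.920)
total: 12 segments, chained into 1 closed loop(s), length Σ = 8.744912

segments=12 loops=1 length=8.745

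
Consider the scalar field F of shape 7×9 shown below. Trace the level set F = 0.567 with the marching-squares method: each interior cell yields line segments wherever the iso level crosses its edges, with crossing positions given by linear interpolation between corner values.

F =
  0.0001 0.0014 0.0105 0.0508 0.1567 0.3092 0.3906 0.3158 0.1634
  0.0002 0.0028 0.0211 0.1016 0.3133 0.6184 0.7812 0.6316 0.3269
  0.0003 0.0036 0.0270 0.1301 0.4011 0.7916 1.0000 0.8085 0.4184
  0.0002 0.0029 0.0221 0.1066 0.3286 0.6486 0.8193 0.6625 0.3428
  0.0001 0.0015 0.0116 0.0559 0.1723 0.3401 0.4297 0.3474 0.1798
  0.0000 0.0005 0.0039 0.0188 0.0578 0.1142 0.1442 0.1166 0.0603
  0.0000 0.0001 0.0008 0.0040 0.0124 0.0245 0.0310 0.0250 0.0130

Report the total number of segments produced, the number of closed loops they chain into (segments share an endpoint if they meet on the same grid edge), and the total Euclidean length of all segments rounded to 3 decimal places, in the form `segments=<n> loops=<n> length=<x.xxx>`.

cell (0,4): code 0100 → (0.834,5.000)–(1.000,4.832)
cell (0,5): code 1100 → (0.452,6.000)–(0.834,5.000)
cell (0,6): code 1100 → (0.795,7.000)–(0.452,6.000)
cell (0,7): code 1000 → (1.000,7.212)–(0.795,7.000)
cell (1,4): code 0110 → (1.000,4.832)–(2.000,4.425)
cell (1,7): code 1001 → (2.000,7.619)–(1.000,7.212)
cell (2,4): code 0110 → (2.000,4.425)–(3.000,4.745)
cell (2,7): code 1001 → (3.000,7.299)–(2.000,7.619)
cell (3,4): code 0010 → (3.000,4.745)–(3.265,5.000)
cell (3,5): code 0011 → (3.265,5.000)–(3.648,6.000)
cell (3,6): code 0011 → (3.648,6.000)–(3.303,7.000)
cell (3,7): code 0001 → (3.303,7.000)–(3.000,7.299)
total: 12 segments, chained into 1 closed loop(s), length Σ = 9.840045

segments=12 loops=1 length=9.840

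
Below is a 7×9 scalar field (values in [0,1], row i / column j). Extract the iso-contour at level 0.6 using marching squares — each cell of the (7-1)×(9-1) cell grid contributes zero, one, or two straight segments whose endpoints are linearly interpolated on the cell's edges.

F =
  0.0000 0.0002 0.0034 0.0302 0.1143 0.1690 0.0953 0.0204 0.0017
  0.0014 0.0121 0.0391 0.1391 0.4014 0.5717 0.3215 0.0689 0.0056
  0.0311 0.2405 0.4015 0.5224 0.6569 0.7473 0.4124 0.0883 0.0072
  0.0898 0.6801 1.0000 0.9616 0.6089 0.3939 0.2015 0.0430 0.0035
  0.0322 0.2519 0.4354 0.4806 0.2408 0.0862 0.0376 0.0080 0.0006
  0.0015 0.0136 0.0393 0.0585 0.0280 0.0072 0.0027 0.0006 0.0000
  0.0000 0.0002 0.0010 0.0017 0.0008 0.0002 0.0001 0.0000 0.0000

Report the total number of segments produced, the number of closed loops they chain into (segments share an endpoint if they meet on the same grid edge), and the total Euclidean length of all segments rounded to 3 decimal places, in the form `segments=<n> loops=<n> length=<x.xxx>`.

segments=14 loops=1 length=10.927

cell (1,3): code 0100 → (1.777,4.000)–(2.000,3.577)
cell (1,4): code 1100 → (1.161,5.000)–(1.777,4.000)
cell (1,5): code 1000 → (2.000,5.440)–(1.161,5.000)
cell (2,0): code 0100 → (2.818,1.000)–(3.000,0.864)
cell (2,1): code 1100 → (2.332,2.000)–(2.818,1.000)
cell (2,2): code 1100 → (2.177,3.000)–(2.332,2.000)
cell (2,3): code 1110 → (2.000,3.577)–(2.177,3.000)
cell (2,4): code 1011 → (3.000,4.041)–(2.417,5.000)
cell (2,5): code 0001 → (2.417,5.000)–(2.000,5.440)
cell (3,0): code 0010 → (3.000,0.864)–(3.187,1.000)
cell (3,1): code 0011 → (3.187,1.000)–(3.708,2.000)
cell (3,2): code 0011 → (3.708,2.000)–(3.752,3.000)
cell (3,3): code 0011 → (3.752,3.000)–(3.024,4.000)
cell (3,4): code 0001 → (3.024,4.000)–(3.000,4.041)
total: 14 segments, chained into 1 closed loop(s), length Σ = 10.926684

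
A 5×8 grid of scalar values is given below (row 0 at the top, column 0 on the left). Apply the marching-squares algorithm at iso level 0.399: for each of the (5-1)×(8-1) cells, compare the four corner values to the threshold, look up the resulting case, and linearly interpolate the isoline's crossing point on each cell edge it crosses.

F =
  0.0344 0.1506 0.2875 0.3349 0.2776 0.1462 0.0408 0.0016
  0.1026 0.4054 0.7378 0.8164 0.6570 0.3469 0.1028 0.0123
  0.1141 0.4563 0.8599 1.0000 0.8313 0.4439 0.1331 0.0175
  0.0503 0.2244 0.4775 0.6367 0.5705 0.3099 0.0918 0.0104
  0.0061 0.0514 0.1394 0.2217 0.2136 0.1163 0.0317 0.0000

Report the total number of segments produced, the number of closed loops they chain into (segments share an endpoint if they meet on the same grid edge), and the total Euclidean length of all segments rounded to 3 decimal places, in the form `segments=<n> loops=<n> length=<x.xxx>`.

segments=16 loops=1 length=12.121

cell (0,0): code 0100 → (0.975,1.000)–(1.000,0.979)
cell (0,1): code 1100 → (0.248,2.000)–(0.975,1.000)
cell (0,2): code 1100 → (0.133,3.000)–(0.248,2.000)
cell (0,3): code 1100 → (0.320,4.000)–(0.133,3.000)
cell (0,4): code 1000 → (1.000,4.832)–(0.320,4.000)
cell (1,0): code 0110 → (1.000,0.979)–(2.000,0.833)
cell (1,4): code 1101 → (1.537,5.000)–(1.000,4.832)
cell (1,5): code 1000 → (2.000,5.144)–(1.537,5.000)
cell (2,0): code 0010 → (2.000,0.833)–(2.247,1.000)
cell (2,1): code 0111 → (2.247,1.000)–(3.000,1.690)
cell (2,4): code 1011 → (3.000,4.658)–(2.335,5.000)
cell (2,5): code 0001 → (2.335,5.000)–(2.000,5.144)
cell (3,1): code 0010 → (3.000,1.690)–(3.232,2.000)
cell (3,2): code 0011 → (3.232,2.000)–(3.573,3.000)
cell (3,3): code 0011 → (3.573,3.000)–(3.481,4.000)
cell (3,4): code 0001 → (3.481,4.000)–(3.000,4.658)
total: 16 segments, chained into 1 closed loop(s), length Σ = 12.121188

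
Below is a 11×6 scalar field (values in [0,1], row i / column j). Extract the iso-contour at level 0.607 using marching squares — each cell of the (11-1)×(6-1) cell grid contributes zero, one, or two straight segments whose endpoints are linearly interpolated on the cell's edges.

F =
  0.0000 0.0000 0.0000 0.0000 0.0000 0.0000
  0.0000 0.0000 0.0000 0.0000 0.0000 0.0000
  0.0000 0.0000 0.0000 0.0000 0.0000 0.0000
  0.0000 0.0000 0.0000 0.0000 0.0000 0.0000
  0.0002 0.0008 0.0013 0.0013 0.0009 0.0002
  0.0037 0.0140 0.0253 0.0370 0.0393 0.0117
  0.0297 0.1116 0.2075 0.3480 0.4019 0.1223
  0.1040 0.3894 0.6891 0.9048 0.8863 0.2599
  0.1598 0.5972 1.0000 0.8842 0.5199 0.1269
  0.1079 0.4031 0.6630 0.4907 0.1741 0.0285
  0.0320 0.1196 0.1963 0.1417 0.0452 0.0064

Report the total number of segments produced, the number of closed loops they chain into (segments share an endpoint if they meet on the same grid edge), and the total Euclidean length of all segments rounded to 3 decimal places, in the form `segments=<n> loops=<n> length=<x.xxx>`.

segments=12 loops=1 length=9.182

cell (6,1): code 0100 → (6.830,2.000)–(7.000,1.726)
cell (6,2): code 1100 → (6.465,3.000)–(6.830,2.000)
cell (6,3): code 1100 → (6.423,4.000)–(6.465,3.000)
cell (6,4): code 1000 → (7.000,4.446)–(6.423,4.000)
cell (7,1): code 0110 → (7.000,1.726)–(8.000,1.024)
cell (7,3): code 1011 → (8.000,3.761)–(7.762,4.000)
cell (7,4): code 0001 → (7.762,4.000)–(7.000,4.446)
cell (8,1): code 0110 → (8.000,1.024)–(9.000,1.785)
cell (8,2): code 1011 → (9.000,2.325)–(8.704,3.000)
cell (8,3): code 0001 → (8.704,3.000)–(8.000,3.761)
cell (9,1): code 0010 → (9.000,1.785)–(9.120,2.000)
cell (9,2): code 0001 → (9.120,2.000)–(9.000,2.325)
total: 12 segments, chained into 1 closed loop(s), length Σ = 9.181651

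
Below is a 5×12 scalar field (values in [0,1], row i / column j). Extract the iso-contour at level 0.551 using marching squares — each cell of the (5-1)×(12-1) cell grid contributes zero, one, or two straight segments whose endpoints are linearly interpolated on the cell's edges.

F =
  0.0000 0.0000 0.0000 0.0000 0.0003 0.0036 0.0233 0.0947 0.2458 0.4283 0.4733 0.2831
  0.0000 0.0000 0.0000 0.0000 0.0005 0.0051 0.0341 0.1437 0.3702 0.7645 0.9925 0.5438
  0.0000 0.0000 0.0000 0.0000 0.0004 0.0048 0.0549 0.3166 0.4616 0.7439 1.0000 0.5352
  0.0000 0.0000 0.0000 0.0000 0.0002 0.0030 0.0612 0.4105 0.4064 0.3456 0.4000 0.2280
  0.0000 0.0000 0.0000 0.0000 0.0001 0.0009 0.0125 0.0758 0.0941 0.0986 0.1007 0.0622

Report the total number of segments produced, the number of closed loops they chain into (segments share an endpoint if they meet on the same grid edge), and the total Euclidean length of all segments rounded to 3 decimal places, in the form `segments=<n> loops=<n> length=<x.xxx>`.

cell (0,8): code 0100 → (0.365,9.000)–(1.000,8.459)
cell (0,9): code 1100 → (0.150,10.000)–(0.365,9.000)
cell (0,10): code 1000 → (1.000,10.984)–(0.150,10.000)
cell (1,8): code 0110 → (1.000,8.459)–(2.000,8.317)
cell (1,10): code 1001 → (2.000,10.966)–(1.000,10.984)
cell (2,8): code 0010 → (2.000,8.317)–(2.484,9.000)
cell (2,9): code 0011 → (2.484,9.000)–(2.748,10.000)
cell (2,10): code 0001 → (2.748,10.000)–(2.000,10.966)
total: 8 segments, chained into 1 closed loop(s), length Σ = 8.261874

segments=8 loops=1 length=8.262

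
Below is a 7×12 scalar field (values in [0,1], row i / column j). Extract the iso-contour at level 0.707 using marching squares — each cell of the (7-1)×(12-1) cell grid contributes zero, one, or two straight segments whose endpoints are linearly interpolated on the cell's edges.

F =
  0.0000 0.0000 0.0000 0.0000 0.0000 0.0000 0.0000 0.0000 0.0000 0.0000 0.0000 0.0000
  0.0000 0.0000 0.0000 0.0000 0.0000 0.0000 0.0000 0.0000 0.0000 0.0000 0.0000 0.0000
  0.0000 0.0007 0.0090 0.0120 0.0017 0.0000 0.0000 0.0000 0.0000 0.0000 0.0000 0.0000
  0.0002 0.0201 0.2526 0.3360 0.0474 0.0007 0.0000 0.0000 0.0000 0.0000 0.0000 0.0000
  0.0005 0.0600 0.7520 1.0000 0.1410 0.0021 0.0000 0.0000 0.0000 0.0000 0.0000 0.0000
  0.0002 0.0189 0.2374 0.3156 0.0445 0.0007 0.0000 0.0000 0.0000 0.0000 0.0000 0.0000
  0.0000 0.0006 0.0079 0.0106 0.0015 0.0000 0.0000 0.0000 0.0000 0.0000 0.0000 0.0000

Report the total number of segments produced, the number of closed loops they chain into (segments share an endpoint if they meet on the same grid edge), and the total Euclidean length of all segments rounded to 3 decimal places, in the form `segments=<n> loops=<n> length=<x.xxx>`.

segments=6 loops=1 length=3.442

cell (3,1): code 0100 → (3.910,2.000)–(4.000,1.935)
cell (3,2): code 1100 → (3.559,3.000)–(3.910,2.000)
cell (3,3): code 1000 → (4.000,3.341)–(3.559,3.000)
cell (4,1): code 0010 → (4.000,1.935)–(4.087,2.000)
cell (4,2): code 0011 → (4.087,2.000)–(4.428,3.000)
cell (4,3): code 0001 → (4.428,3.000)–(4.000,3.341)
total: 6 segments, chained into 1 closed loop(s), length Σ = 3.441504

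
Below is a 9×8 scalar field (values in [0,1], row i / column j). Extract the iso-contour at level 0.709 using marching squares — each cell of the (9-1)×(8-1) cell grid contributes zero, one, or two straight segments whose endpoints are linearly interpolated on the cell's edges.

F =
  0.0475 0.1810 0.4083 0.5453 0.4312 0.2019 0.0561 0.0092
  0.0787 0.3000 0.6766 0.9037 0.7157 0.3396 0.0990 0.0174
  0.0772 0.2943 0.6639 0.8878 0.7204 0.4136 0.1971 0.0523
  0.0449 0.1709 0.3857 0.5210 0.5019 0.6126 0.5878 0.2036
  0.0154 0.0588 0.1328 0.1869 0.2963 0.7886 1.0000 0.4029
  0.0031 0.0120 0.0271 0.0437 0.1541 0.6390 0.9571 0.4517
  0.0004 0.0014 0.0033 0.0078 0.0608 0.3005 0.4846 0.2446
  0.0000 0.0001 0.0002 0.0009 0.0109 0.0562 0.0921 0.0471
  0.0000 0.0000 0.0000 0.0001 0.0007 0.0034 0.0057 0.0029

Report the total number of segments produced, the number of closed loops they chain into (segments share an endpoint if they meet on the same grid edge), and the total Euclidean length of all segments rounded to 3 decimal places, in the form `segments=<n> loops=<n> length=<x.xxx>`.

cell (0,2): code 0100 → (0.457,3.000)–(1.000,2.143)
cell (0,3): code 1100 → (0.976,4.000)–(0.457,3.000)
cell (0,4): code 1000 → (1.000,4.018)–(0.976,4.000)
cell (1,2): code 0110 → (1.000,2.143)–(2.000,2.201)
cell (1,4): code 1001 → (2.000,4.037)–(1.000,4.018)
cell (2,2): code 0010 → (2.000,2.201)–(2.487,3.000)
cell (2,3): code 0011 → (2.487,3.000)–(2.052,4.000)
cell (2,4): code 0001 → (2.052,4.000)–(2.000,4.037)
cell (3,4): code 0100 → (3.548,5.000)–(4.000,4.838)
cell (3,5): code 1100 → (3.294,6.000)–(3.548,5.000)
cell (3,6): code 1000 → (4.000,6.487)–(3.294,6.000)
cell (4,4): code 0010 → (4.000,4.838)–(4.532,5.000)
cell (4,5): code 0111 → (4.532,5.000)–(5.000,5.220)
cell (4,6): code 1001 → (5.000,6.491)–(4.000,6.487)
cell (5,5): code 0010 → (5.000,5.220)–(5.525,6.000)
cell (5,6): code 0001 → (5.525,6.000)–(5.000,6.491)
total: 16 segments, chained into 2 closed loop(s), length Σ = 12.365716

segments=16 loops=2 length=12.366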